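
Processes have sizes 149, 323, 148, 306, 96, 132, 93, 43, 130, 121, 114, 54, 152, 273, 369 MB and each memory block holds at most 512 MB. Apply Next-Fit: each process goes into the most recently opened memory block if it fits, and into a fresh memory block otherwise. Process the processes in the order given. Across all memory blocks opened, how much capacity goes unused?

149 MB → memory block 1 (remaining 363 MB)
323 MB → memory block 1 (remaining 40 MB)
148 MB → memory block 2 (remaining 364 MB)
306 MB → memory block 2 (remaining 58 MB)
96 MB → memory block 3 (remaining 416 MB)
132 MB → memory block 3 (remaining 284 MB)
93 MB → memory block 3 (remaining 191 MB)
43 MB → memory block 3 (remaining 148 MB)
130 MB → memory block 3 (remaining 18 MB)
121 MB → memory block 4 (remaining 391 MB)
114 MB → memory block 4 (remaining 277 MB)
54 MB → memory block 4 (remaining 223 MB)
152 MB → memory block 4 (remaining 71 MB)
273 MB → memory block 5 (remaining 239 MB)
369 MB → memory block 6 (remaining 143 MB)
6 memory blocks × 512 MB = 3072 MB; used 2503 MB; unused 569 MB.

569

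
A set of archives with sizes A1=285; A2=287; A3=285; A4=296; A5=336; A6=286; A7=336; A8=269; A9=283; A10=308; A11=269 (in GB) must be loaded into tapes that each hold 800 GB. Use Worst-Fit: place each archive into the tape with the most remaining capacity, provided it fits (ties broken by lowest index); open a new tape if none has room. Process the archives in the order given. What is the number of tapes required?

Put A1 (285 GB) in tape 1; 515 GB remain.
Put A2 (287 GB) in tape 1; 228 GB remain.
Put A3 (285 GB) in tape 2; 515 GB remain.
Put A4 (296 GB) in tape 2; 219 GB remain.
Put A5 (336 GB) in tape 3; 464 GB remain.
Put A6 (286 GB) in tape 3; 178 GB remain.
Put A7 (336 GB) in tape 4; 464 GB remain.
Put A8 (269 GB) in tape 4; 195 GB remain.
Put A9 (283 GB) in tape 5; 517 GB remain.
Put A10 (308 GB) in tape 5; 209 GB remain.
Put A11 (269 GB) in tape 6; 531 GB remain.

6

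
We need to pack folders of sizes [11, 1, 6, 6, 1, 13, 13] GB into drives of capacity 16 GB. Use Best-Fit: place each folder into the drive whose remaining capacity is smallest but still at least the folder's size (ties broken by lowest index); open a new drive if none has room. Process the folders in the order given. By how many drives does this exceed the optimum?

0

Best-Fit: [11,1,1] [6,6] [13] [13] → 4 drives.
Total size 51 GB; any packing needs at least ⌈51/16⌉ = 4 drives.
So 4 is already optimal.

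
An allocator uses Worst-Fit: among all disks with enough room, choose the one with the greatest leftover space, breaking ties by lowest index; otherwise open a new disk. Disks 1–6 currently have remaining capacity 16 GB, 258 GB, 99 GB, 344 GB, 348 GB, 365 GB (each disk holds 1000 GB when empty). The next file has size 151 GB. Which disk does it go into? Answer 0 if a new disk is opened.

6

Disks with room: disk 2 (258 GB), disk 4 (344 GB), disk 5 (348 GB), disk 6 (365 GB).
Most room is disk 6 with 365 GB free.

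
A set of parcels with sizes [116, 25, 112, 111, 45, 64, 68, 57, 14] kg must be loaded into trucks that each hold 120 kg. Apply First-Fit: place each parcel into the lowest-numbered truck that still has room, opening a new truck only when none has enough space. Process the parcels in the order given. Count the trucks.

truck 1: place 116 kg, 4 kg left
truck 2: place 25 kg, 95 kg left
truck 3: place 112 kg, 8 kg left
truck 4: place 111 kg, 9 kg left
truck 2: place 45 kg, 50 kg left
truck 5: place 64 kg, 56 kg left
truck 6: place 68 kg, 52 kg left
truck 7: place 57 kg, 63 kg left
truck 2: place 14 kg, 36 kg left

7 trucks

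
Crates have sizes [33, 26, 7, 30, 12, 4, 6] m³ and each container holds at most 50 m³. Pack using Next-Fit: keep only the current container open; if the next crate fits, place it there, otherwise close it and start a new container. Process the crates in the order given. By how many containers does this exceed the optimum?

Next-Fit: [33] [26,7] [30,12,4] [6] → 4 containers.
Total size 118 m³; any packing needs at least ⌈118/50⌉ = 3 containers.
An optimal packing achieves that bound: [33,12,4] [30,7,6] [26] → 3 containers.
Excess: 4 − 3 = 1.

1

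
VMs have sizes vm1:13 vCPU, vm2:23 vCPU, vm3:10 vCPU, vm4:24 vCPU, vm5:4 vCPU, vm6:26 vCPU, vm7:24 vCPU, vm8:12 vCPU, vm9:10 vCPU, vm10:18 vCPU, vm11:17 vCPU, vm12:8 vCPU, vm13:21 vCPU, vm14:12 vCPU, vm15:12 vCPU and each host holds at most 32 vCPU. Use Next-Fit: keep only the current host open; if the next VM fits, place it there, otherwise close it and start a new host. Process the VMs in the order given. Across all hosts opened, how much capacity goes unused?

118

host 1: place vm1 (13 vCPU), 19 vCPU left
host 2: place vm2 (23 vCPU), 9 vCPU left
host 3: place vm3 (10 vCPU), 22 vCPU left
host 4: place vm4 (24 vCPU), 8 vCPU left
host 4: place vm5 (4 vCPU), 4 vCPU left
host 5: place vm6 (26 vCPU), 6 vCPU left
host 6: place vm7 (24 vCPU), 8 vCPU left
host 7: place vm8 (12 vCPU), 20 vCPU left
host 7: place vm9 (10 vCPU), 10 vCPU left
host 8: place vm10 (18 vCPU), 14 vCPU left
host 9: place vm11 (17 vCPU), 15 vCPU left
host 9: place vm12 (8 vCPU), 7 vCPU left
host 10: place vm13 (21 vCPU), 11 vCPU left
host 11: place vm14 (12 vCPU), 20 vCPU left
host 11: place vm15 (12 vCPU), 8 vCPU left
11 hosts × 32 vCPU = 352 vCPU; used 234 vCPU; unused 118 vCPU.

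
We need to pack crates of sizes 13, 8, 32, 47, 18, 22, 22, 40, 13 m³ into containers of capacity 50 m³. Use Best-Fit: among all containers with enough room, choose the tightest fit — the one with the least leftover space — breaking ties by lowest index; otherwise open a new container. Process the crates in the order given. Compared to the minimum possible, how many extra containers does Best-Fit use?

0

Best-Fit: [13,8,22] [32,18] [47] [22,13] [40] → 5 containers.
Total size 215 m³; any packing needs at least ⌈215/50⌉ = 5 containers.
So 5 is already optimal.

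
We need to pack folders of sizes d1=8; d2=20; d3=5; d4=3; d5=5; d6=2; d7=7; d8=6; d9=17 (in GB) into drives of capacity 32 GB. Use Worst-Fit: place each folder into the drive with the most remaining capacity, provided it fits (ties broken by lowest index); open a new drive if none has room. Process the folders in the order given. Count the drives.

d1 (8 GB) → drive 1 (remaining 24 GB)
d2 (20 GB) → drive 1 (remaining 4 GB)
d3 (5 GB) → drive 2 (remaining 27 GB)
d4 (3 GB) → drive 2 (remaining 24 GB)
d5 (5 GB) → drive 2 (remaining 19 GB)
d6 (2 GB) → drive 2 (remaining 17 GB)
d7 (7 GB) → drive 2 (remaining 10 GB)
d8 (6 GB) → drive 2 (remaining 4 GB)
d9 (17 GB) → drive 3 (remaining 15 GB)
Final drives: [8,20] [5,3,5,2,7,6] [17].

3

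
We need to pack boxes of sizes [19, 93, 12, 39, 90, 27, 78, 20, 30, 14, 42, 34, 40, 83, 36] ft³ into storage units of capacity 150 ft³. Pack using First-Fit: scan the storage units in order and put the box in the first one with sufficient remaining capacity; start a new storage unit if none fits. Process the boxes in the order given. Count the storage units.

19 ft³ → storage unit 1 (remaining 131 ft³)
93 ft³ → storage unit 1 (remaining 38 ft³)
12 ft³ → storage unit 1 (remaining 26 ft³)
39 ft³ → storage unit 2 (remaining 111 ft³)
90 ft³ → storage unit 2 (remaining 21 ft³)
27 ft³ → storage unit 3 (remaining 123 ft³)
78 ft³ → storage unit 3 (remaining 45 ft³)
20 ft³ → storage unit 1 (remaining 6 ft³)
30 ft³ → storage unit 3 (remaining 15 ft³)
14 ft³ → storage unit 2 (remaining 7 ft³)
42 ft³ → storage unit 4 (remaining 108 ft³)
34 ft³ → storage unit 4 (remaining 74 ft³)
40 ft³ → storage unit 4 (remaining 34 ft³)
83 ft³ → storage unit 5 (remaining 67 ft³)
36 ft³ → storage unit 5 (remaining 31 ft³)

5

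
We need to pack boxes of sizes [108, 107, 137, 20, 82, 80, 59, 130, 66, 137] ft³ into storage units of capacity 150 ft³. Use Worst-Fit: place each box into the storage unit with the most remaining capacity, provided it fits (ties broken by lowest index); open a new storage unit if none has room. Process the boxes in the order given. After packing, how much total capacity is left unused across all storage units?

124

storage unit 1: place 108 ft³, 42 ft³ left
storage unit 2: place 107 ft³, 43 ft³ left
storage unit 3: place 137 ft³, 13 ft³ left
storage unit 2: place 20 ft³, 23 ft³ left
storage unit 4: place 82 ft³, 68 ft³ left
storage unit 5: place 80 ft³, 70 ft³ left
storage unit 5: place 59 ft³, 11 ft³ left
storage unit 6: place 130 ft³, 20 ft³ left
storage unit 4: place 66 ft³, 2 ft³ left
storage unit 7: place 137 ft³, 13 ft³ left
7 storage units × 150 ft³ = 1050 ft³; used 926 ft³; unused 124 ft³.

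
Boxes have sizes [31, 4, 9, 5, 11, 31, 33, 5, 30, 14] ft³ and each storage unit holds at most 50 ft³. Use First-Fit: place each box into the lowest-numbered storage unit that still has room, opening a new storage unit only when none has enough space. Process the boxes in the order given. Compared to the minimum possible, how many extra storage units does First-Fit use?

0

First-Fit: [31,4,9,5] [11,31,5] [33,14] [30] → 4 storage units.
Total size 173 ft³; any packing needs at least ⌈173/50⌉ = 4 storage units.
So 4 is already optimal.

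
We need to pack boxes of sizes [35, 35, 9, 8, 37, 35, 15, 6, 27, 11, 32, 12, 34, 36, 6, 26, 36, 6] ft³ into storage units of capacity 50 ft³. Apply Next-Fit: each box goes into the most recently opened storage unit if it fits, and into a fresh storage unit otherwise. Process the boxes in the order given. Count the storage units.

storage unit 1: place 35 ft³, 15 ft³ left
storage unit 2: place 35 ft³, 15 ft³ left
storage unit 2: place 9 ft³, 6 ft³ left
storage unit 3: place 8 ft³, 42 ft³ left
storage unit 3: place 37 ft³, 5 ft³ left
storage unit 4: place 35 ft³, 15 ft³ left
storage unit 4: place 15 ft³, 0 ft³ left
storage unit 5: place 6 ft³, 44 ft³ left
storage unit 5: place 27 ft³, 17 ft³ left
storage unit 5: place 11 ft³, 6 ft³ left
storage unit 6: place 32 ft³, 18 ft³ left
storage unit 6: place 12 ft³, 6 ft³ left
storage unit 7: place 34 ft³, 16 ft³ left
storage unit 8: place 36 ft³, 14 ft³ left
storage unit 8: place 6 ft³, 8 ft³ left
storage unit 9: place 26 ft³, 24 ft³ left
storage unit 10: place 36 ft³, 14 ft³ left
storage unit 10: place 6 ft³, 8 ft³ left

10 storage units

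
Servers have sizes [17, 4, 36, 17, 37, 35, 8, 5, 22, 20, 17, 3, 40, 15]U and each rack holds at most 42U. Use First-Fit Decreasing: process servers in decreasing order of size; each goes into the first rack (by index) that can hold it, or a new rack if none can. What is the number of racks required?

7

Sorted descending: 40, 37, 36, 35, 22, 20, 17, 17, 17, 15, 8, 5, 4, 3.
Put 40U in rack 1; 2U remain.
Put 37U in rack 2; 5U remain.
Put 36U in rack 3; 6U remain.
Put 35U in rack 4; 7U remain.
Put 22U in rack 5; 20U remain.
Put 20U in rack 5; 0U remain.
Put 17U in rack 6; 25U remain.
Put 17U in rack 6; 8U remain.
Put 17U in rack 7; 25U remain.
Put 15U in rack 7; 10U remain.
Put 8U in rack 6; 0U remain.
Put 5U in rack 2; 0U remain.
Put 4U in rack 3; 2U remain.
Put 3U in rack 4; 4U remain.
Final racks: [40] [37,5] [36,4] [35,3] [22,20] [17,17,8] [17,15].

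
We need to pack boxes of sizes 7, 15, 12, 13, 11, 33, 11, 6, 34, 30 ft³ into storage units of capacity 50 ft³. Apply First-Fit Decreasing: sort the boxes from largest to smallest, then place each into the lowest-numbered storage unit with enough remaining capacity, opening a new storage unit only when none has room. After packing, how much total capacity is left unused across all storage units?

28

Sorted descending: 34, 33, 30, 15, 13, 12, 11, 11, 7, 6.
Put 34 ft³ in storage unit 1; 16 ft³ remain.
Put 33 ft³ in storage unit 2; 17 ft³ remain.
Put 30 ft³ in storage unit 3; 20 ft³ remain.
Put 15 ft³ in storage unit 1; 1 ft³ remain.
Put 13 ft³ in storage unit 2; 4 ft³ remain.
Put 12 ft³ in storage unit 3; 8 ft³ remain.
Put 11 ft³ in storage unit 4; 39 ft³ remain.
Put 11 ft³ in storage unit 4; 28 ft³ remain.
Put 7 ft³ in storage unit 3; 1 ft³ remain.
Put 6 ft³ in storage unit 4; 22 ft³ remain.
4 storage units × 50 ft³ = 200 ft³; used 172 ft³; unused 28 ft³.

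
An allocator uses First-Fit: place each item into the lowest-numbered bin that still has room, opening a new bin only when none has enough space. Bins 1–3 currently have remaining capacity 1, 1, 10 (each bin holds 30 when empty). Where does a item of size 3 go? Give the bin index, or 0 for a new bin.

Bins with room: bin 3 (10).
The first with room is bin 3.

3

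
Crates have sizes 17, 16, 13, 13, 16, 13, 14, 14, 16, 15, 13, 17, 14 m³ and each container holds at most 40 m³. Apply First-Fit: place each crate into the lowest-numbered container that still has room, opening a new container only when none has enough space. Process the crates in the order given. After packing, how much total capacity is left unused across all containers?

17 m³ → container 1 (remaining 23 m³)
16 m³ → container 1 (remaining 7 m³)
13 m³ → container 2 (remaining 27 m³)
13 m³ → container 2 (remaining 14 m³)
16 m³ → container 3 (remaining 24 m³)
13 m³ → container 2 (remaining 1 m³)
14 m³ → container 3 (remaining 10 m³)
14 m³ → container 4 (remaining 26 m³)
16 m³ → container 4 (remaining 10 m³)
15 m³ → container 5 (remaining 25 m³)
13 m³ → container 5 (remaining 12 m³)
17 m³ → container 6 (remaining 23 m³)
14 m³ → container 6 (remaining 9 m³)
6 containers × 40 m³ = 240 m³; used 191 m³; unused 49 m³.

49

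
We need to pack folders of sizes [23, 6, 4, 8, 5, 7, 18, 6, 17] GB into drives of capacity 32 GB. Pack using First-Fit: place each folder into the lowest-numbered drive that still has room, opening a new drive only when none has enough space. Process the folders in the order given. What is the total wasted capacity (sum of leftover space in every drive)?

34

drive 1: place 23 GB, 9 GB left
drive 1: place 6 GB, 3 GB left
drive 2: place 4 GB, 28 GB left
drive 2: place 8 GB, 20 GB left
drive 2: place 5 GB, 15 GB left
drive 2: place 7 GB, 8 GB left
drive 3: place 18 GB, 14 GB left
drive 2: place 6 GB, 2 GB left
drive 4: place 17 GB, 15 GB left
4 drives × 32 GB = 128 GB; used 94 GB; unused 34 GB.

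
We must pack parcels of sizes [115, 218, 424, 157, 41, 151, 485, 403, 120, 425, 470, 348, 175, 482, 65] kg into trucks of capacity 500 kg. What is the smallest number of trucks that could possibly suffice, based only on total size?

Total size = 115 + 218 + 424 + 157 + 41 + 151 + 485 + 403 + 120 + 425 + 470 + 348 + 175 + 482 + 65 = 4079 kg.
⌈4079 / 500⌉ = 9.

9 trucks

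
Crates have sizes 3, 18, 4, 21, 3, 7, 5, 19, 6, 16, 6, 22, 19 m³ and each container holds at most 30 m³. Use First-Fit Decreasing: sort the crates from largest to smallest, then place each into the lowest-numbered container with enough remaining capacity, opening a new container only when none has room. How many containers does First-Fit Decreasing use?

Sorted descending: 22, 21, 19, 19, 18, 16, 7, 6, 6, 5, 4, 3, 3.
container 1: place 22 m³, 8 m³ left
container 2: place 21 m³, 9 m³ left
container 3: place 19 m³, 11 m³ left
container 4: place 19 m³, 11 m³ left
container 5: place 18 m³, 12 m³ left
container 6: place 16 m³, 14 m³ left
container 1: place 7 m³, 1 m³ left
container 2: place 6 m³, 3 m³ left
container 3: place 6 m³, 5 m³ left
container 3: place 5 m³, 0 m³ left
container 4: place 4 m³, 7 m³ left
container 2: place 3 m³, 0 m³ left
container 4: place 3 m³, 4 m³ left

6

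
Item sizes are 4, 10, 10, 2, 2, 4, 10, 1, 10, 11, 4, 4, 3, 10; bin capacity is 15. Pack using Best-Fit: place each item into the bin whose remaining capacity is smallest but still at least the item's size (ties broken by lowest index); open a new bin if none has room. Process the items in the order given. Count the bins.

4 → bin 1 (remaining 11)
10 → bin 1 (remaining 1)
10 → bin 2 (remaining 5)
2 → bin 2 (remaining 3)
2 → bin 2 (remaining 1)
4 → bin 3 (remaining 11)
10 → bin 3 (remaining 1)
1 → bin 1 (remaining 0)
10 → bin 4 (remaining 5)
11 → bin 5 (remaining 4)
4 → bin 5 (remaining 0)
4 → bin 4 (remaining 1)
3 → bin 6 (remaining 12)
10 → bin 6 (remaining 2)

6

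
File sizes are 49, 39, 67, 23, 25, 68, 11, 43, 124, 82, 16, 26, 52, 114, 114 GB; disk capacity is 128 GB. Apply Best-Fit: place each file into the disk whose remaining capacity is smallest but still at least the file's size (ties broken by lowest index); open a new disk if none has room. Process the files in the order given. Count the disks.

disk 1: place 49 GB, 79 GB left
disk 1: place 39 GB, 40 GB left
disk 2: place 67 GB, 61 GB left
disk 1: place 23 GB, 17 GB left
disk 2: place 25 GB, 36 GB left
disk 3: place 68 GB, 60 GB left
disk 1: place 11 GB, 6 GB left
disk 3: place 43 GB, 17 GB left
disk 4: place 124 GB, 4 GB left
disk 5: place 82 GB, 46 GB left
disk 3: place 16 GB, 1 GB left
disk 2: place 26 GB, 10 GB left
disk 6: place 52 GB, 76 GB left
disk 7: place 114 GB, 14 GB left
disk 8: place 114 GB, 14 GB left
Final disks: [49,39,23,11] [67,25,26] [68,43,16] [124] [82] [52] [114] [114].

8 disks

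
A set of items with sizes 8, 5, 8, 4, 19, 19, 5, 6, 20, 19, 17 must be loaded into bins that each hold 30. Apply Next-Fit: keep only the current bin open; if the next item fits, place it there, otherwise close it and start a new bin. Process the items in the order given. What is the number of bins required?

bin 1: place 8, 22 left
bin 1: place 5, 17 left
bin 1: place 8, 9 left
bin 1: place 4, 5 left
bin 2: place 19, 11 left
bin 3: place 19, 11 left
bin 3: place 5, 6 left
bin 3: place 6, 0 left
bin 4: place 20, 10 left
bin 5: place 19, 11 left
bin 6: place 17, 13 left

6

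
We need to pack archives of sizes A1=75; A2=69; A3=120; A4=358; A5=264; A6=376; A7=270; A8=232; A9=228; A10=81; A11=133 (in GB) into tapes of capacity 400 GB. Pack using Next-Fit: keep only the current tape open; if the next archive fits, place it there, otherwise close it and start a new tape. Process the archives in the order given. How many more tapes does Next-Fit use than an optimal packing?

2

Next-Fit: [75,69,120] [358] [264] [376] [270] [232] [228,81] [133] → 8 tapes.
Total size 2206 GB; any packing needs at least ⌈2206/400⌉ = 6 tapes.
An optimal packing achieves that bound: [376] [358] [270,120] [264,133] [232,81,75] [228,69] → 6 tapes.
Excess: 8 − 6 = 2.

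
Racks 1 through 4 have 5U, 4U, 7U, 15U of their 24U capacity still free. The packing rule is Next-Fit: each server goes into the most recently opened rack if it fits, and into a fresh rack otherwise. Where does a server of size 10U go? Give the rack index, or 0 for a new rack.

4

Next-Fit only looks at rack 4, which has 15U free.
10U fits there.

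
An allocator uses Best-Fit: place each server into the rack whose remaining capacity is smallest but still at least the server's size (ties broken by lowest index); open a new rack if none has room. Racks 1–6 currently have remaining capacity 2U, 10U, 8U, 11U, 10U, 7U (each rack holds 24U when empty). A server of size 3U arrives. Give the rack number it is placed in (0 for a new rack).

6

Racks with room: rack 2 (10U), rack 3 (8U), rack 4 (11U), rack 5 (10U), rack 6 (7U).
Tightest fit is rack 6 with 7U free.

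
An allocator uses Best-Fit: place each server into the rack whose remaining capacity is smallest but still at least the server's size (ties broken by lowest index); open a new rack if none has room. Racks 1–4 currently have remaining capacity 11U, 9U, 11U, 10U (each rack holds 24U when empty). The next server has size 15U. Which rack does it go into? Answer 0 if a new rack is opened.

No rack has ≥ 15U free, so a new rack is opened.

0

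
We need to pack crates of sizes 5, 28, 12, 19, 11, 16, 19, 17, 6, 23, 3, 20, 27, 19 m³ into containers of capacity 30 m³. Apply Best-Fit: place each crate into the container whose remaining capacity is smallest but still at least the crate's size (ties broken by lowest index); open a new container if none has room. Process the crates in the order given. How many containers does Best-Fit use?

10

container 1: place 5 m³, 25 m³ left
container 2: place 28 m³, 2 m³ left
container 1: place 12 m³, 13 m³ left
container 3: place 19 m³, 11 m³ left
container 3: place 11 m³, 0 m³ left
container 4: place 16 m³, 14 m³ left
container 5: place 19 m³, 11 m³ left
container 6: place 17 m³, 13 m³ left
container 5: place 6 m³, 5 m³ left
container 7: place 23 m³, 7 m³ left
container 5: place 3 m³, 2 m³ left
container 8: place 20 m³, 10 m³ left
container 9: place 27 m³, 3 m³ left
container 10: place 19 m³, 11 m³ left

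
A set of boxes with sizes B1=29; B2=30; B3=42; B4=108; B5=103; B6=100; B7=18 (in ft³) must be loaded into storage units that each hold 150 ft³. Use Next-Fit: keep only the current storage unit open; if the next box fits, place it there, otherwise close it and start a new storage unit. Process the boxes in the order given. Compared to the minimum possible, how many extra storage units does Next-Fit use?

1

Next-Fit: [29,30,42] [108] [103] [100,18] → 4 storage units.
Total size 430 ft³; any packing needs at least ⌈430/150⌉ = 3 storage units.
An optimal packing achieves that bound: [108,42] [103,30] [100,29,18] → 3 storage units.
Excess: 4 − 3 = 1.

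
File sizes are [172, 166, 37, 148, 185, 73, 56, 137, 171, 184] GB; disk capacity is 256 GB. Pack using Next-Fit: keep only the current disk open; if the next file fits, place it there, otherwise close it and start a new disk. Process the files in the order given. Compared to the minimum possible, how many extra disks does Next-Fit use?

Next-Fit: [172] [166,37] [148] [185] [73,56] [137] [171] [184] → 8 disks.
7 files exceed 128 GB (half the capacity), and no two of those can share a disk, so at least 7 disks are needed.
An optimal packing achieves that bound: [185,56] [184,37] [172,73] [171] [166] [148] [137] → 7 disks.
Excess: 8 − 7 = 1.

1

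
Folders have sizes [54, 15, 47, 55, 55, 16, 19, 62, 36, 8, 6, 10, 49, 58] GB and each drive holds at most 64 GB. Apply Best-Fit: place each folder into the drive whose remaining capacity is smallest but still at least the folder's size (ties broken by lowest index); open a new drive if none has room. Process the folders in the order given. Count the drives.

9 drives

Put 54 GB in drive 1; 10 GB remain.
Put 15 GB in drive 2; 49 GB remain.
Put 47 GB in drive 2; 2 GB remain.
Put 55 GB in drive 3; 9 GB remain.
Put 55 GB in drive 4; 9 GB remain.
Put 16 GB in drive 5; 48 GB remain.
Put 19 GB in drive 5; 29 GB remain.
Put 62 GB in drive 6; 2 GB remain.
Put 36 GB in drive 7; 28 GB remain.
Put 8 GB in drive 3; 1 GB remain.
Put 6 GB in drive 4; 3 GB remain.
Put 10 GB in drive 1; 0 GB remain.
Put 49 GB in drive 8; 15 GB remain.
Put 58 GB in drive 9; 6 GB remain.
Final drives: [54,10] [15,47] [55,8] [55,6] [16,19] [62] [36] [49] [58].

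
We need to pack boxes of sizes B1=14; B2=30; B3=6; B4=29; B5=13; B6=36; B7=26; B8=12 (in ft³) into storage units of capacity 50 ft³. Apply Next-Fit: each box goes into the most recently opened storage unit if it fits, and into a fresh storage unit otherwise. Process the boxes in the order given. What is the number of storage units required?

4

storage unit 1: place B1 (14 ft³), 36 ft³ left
storage unit 1: place B2 (30 ft³), 6 ft³ left
storage unit 1: place B3 (6 ft³), 0 ft³ left
storage unit 2: place B4 (29 ft³), 21 ft³ left
storage unit 2: place B5 (13 ft³), 8 ft³ left
storage unit 3: place B6 (36 ft³), 14 ft³ left
storage unit 4: place B7 (26 ft³), 24 ft³ left
storage unit 4: place B8 (12 ft³), 12 ft³ left
Final storage units: [14,30,6] [29,13] [36] [26,12].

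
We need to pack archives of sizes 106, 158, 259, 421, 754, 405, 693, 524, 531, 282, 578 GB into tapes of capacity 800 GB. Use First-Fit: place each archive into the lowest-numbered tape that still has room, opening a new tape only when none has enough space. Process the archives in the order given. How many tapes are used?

8

tape 1: place 106 GB, 694 GB left
tape 1: place 158 GB, 536 GB left
tape 1: place 259 GB, 277 GB left
tape 2: place 421 GB, 379 GB left
tape 3: place 754 GB, 46 GB left
tape 4: place 405 GB, 395 GB left
tape 5: place 693 GB, 107 GB left
tape 6: place 524 GB, 276 GB left
tape 7: place 531 GB, 269 GB left
tape 2: place 282 GB, 97 GB left
tape 8: place 578 GB, 222 GB left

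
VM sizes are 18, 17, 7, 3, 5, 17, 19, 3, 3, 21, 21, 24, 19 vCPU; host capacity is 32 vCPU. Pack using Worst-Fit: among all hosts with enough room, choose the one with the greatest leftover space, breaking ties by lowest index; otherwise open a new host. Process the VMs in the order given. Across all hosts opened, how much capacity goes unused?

host 1: place 18 vCPU, 14 vCPU left
host 2: place 17 vCPU, 15 vCPU left
host 2: place 7 vCPU, 8 vCPU left
host 1: place 3 vCPU, 11 vCPU left
host 1: place 5 vCPU, 6 vCPU left
host 3: place 17 vCPU, 15 vCPU left
host 4: place 19 vCPU, 13 vCPU left
host 3: place 3 vCPU, 12 vCPU left
host 4: place 3 vCPU, 10 vCPU left
host 5: place 21 vCPU, 11 vCPU left
host 6: place 21 vCPU, 11 vCPU left
host 7: place 24 vCPU, 8 vCPU left
host 8: place 19 vCPU, 13 vCPU left
8 hosts × 32 vCPU = 256 vCPU; used 177 vCPU; unused 79 vCPU.

79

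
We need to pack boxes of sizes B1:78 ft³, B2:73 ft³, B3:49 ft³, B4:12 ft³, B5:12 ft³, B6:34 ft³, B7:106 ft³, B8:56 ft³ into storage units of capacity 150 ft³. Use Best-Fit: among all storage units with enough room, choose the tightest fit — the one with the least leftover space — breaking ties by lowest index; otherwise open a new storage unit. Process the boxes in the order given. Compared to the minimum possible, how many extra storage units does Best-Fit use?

Best-Fit: [78,49,12] [73,12,34] [106] [56] → 4 storage units.
Total size 420 ft³; any packing needs at least ⌈420/150⌉ = 3 storage units.
An optimal packing achieves that bound: [106,34] [78,56,12] [73,49,12] → 3 storage units.
Excess: 4 − 3 = 1.

1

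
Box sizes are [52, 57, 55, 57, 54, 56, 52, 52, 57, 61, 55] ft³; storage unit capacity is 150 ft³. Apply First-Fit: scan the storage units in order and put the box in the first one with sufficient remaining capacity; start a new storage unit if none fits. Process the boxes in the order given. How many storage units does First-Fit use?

6

52 ft³ → storage unit 1 (remaining 98 ft³)
57 ft³ → storage unit 1 (remaining 41 ft³)
55 ft³ → storage unit 2 (remaining 95 ft³)
57 ft³ → storage unit 2 (remaining 38 ft³)
54 ft³ → storage unit 3 (remaining 96 ft³)
56 ft³ → storage unit 3 (remaining 40 ft³)
52 ft³ → storage unit 4 (remaining 98 ft³)
52 ft³ → storage unit 4 (remaining 46 ft³)
57 ft³ → storage unit 5 (remaining 93 ft³)
61 ft³ → storage unit 5 (remaining 32 ft³)
55 ft³ → storage unit 6 (remaining 95 ft³)
Final storage units: [52,57] [55,57] [54,56] [52,52] [57,61] [55].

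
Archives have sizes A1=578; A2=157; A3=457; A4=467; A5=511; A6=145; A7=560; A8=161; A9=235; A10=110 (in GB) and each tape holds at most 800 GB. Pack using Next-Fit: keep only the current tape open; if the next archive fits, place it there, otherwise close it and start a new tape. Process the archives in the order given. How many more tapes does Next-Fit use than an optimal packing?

1

Next-Fit: [578,157] [457] [467] [511,145] [560,161] [235,110] → 6 tapes.
Total size 3381 GB; any packing needs at least ⌈3381/800⌉ = 5 tapes.
An optimal packing achieves that bound: [578,161] [560,235] [511,157,110] [467,145] [457] → 5 tapes.
Excess: 6 − 5 = 1.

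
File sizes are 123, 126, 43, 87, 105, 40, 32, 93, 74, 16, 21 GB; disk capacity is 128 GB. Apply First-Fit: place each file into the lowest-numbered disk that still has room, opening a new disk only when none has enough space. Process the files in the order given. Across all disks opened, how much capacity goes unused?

disk 1: place 123 GB, 5 GB left
disk 2: place 126 GB, 2 GB left
disk 3: place 43 GB, 85 GB left
disk 4: place 87 GB, 41 GB left
disk 5: place 105 GB, 23 GB left
disk 3: place 40 GB, 45 GB left
disk 3: place 32 GB, 13 GB left
disk 6: place 93 GB, 35 GB left
disk 7: place 74 GB, 54 GB left
disk 4: place 16 GB, 25 GB left
disk 4: place 21 GB, 4 GB left
7 disks × 128 GB = 896 GB; used 760 GB; unused 136 GB.

136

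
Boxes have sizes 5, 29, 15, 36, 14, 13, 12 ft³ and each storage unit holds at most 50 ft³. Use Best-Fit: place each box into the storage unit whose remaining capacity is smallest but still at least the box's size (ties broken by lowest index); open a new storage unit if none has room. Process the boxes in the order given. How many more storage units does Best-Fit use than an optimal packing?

Best-Fit: [5,29,15] [36,14] [13,12] → 3 storage units.
Total size 124 ft³; any packing needs at least ⌈124/50⌉ = 3 storage units.
So 3 is already optimal.

0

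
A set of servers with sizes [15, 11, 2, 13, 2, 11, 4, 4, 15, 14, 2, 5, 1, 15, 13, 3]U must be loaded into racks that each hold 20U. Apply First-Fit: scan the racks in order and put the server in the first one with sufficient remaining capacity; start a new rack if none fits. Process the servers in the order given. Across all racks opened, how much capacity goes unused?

30

rack 1: place 15U, 5U left
rack 2: place 11U, 9U left
rack 1: place 2U, 3U left
rack 3: place 13U, 7U left
rack 1: place 2U, 1U left
rack 4: place 11U, 9U left
rack 2: place 4U, 5U left
rack 2: place 4U, 1U left
rack 5: place 15U, 5U left
rack 6: place 14U, 6U left
rack 3: place 2U, 5U left
rack 3: place 5U, 0U left
rack 1: place 1U, 0U left
rack 7: place 15U, 5U left
rack 8: place 13U, 7U left
rack 4: place 3U, 6U left
8 racks × 20U = 160U; used 130U; unused 30U.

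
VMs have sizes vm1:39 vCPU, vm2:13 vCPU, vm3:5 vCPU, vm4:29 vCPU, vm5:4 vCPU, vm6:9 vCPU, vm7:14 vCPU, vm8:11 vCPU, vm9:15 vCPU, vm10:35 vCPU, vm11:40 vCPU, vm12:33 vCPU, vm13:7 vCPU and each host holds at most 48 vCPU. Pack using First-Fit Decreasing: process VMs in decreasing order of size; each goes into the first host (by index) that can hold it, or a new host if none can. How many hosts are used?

Sorted descending: 40, 39, 35, 33, 29, 15, 14, 13, 11, 9, 7, 5, 4.
Put 40 vCPU in host 1; 8 vCPU remain.
Put 39 vCPU in host 2; 9 vCPU remain.
Put 35 vCPU in host 3; 13 vCPU remain.
Put 33 vCPU in host 4; 15 vCPU remain.
Put 29 vCPU in host 5; 19 vCPU remain.
Put 15 vCPU in host 4; 0 vCPU remain.
Put 14 vCPU in host 5; 5 vCPU remain.
Put 13 vCPU in host 3; 0 vCPU remain.
Put 11 vCPU in host 6; 37 vCPU remain.
Put 9 vCPU in host 2; 0 vCPU remain.
Put 7 vCPU in host 1; 1 vCPU remain.
Put 5 vCPU in host 5; 0 vCPU remain.
Put 4 vCPU in host 6; 33 vCPU remain.
Final hosts: [40,7] [39,9] [35,13] [33,15] [29,14,5] [11,4].

6 hosts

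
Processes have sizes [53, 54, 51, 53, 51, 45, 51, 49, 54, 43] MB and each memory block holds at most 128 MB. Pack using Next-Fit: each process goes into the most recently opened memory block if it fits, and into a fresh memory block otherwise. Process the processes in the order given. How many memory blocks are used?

5 memory blocks

memory block 1: place 53 MB, 75 MB left
memory block 1: place 54 MB, 21 MB left
memory block 2: place 51 MB, 77 MB left
memory block 2: place 53 MB, 24 MB left
memory block 3: place 51 MB, 77 MB left
memory block 3: place 45 MB, 32 MB left
memory block 4: place 51 MB, 77 MB left
memory block 4: place 49 MB, 28 MB left
memory block 5: place 54 MB, 74 MB left
memory block 5: place 43 MB, 31 MB left
Final memory blocks: [53,54] [51,53] [51,45] [51,49] [54,43].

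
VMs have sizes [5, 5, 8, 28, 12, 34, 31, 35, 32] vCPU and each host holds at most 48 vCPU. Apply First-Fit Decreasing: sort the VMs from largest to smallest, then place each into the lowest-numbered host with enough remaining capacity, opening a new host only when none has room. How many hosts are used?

Sorted descending: 35, 34, 32, 31, 28, 12, 8, 5, 5.
35 vCPU → host 1 (remaining 13 vCPU)
34 vCPU → host 2 (remaining 14 vCPU)
32 vCPU → host 3 (remaining 16 vCPU)
31 vCPU → host 4 (remaining 17 vCPU)
28 vCPU → host 5 (remaining 20 vCPU)
12 vCPU → host 1 (remaining 1 vCPU)
8 vCPU → host 2 (remaining 6 vCPU)
5 vCPU → host 2 (remaining 1 vCPU)
5 vCPU → host 3 (remaining 11 vCPU)
Final hosts: [35,12] [34,8,5] [32,5] [31] [28].

5 hosts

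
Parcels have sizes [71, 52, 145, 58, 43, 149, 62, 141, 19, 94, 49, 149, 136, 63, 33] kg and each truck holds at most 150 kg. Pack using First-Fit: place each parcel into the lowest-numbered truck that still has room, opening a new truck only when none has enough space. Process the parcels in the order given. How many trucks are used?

9 trucks

Put 71 kg in truck 1; 79 kg remain.
Put 52 kg in truck 1; 27 kg remain.
Put 145 kg in truck 2; 5 kg remain.
Put 58 kg in truck 3; 92 kg remain.
Put 43 kg in truck 3; 49 kg remain.
Put 149 kg in truck 4; 1 kg remain.
Put 62 kg in truck 5; 88 kg remain.
Put 141 kg in truck 6; 9 kg remain.
Put 19 kg in truck 1; 8 kg remain.
Put 94 kg in truck 7; 56 kg remain.
Put 49 kg in truck 3; 0 kg remain.
Put 149 kg in truck 8; 1 kg remain.
Put 136 kg in truck 9; 14 kg remain.
Put 63 kg in truck 5; 25 kg remain.
Put 33 kg in truck 7; 23 kg remain.
Final trucks: [71,52,19] [145] [58,43,49] [149] [62,63] [141] [94,33] [149] [136].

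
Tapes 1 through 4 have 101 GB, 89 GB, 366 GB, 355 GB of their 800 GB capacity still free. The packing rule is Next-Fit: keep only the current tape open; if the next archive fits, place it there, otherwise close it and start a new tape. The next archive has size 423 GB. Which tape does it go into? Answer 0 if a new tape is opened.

0

Next-Fit only looks at tape 4, which has 355 GB free.
423 GB does not fit, so a new tape is opened.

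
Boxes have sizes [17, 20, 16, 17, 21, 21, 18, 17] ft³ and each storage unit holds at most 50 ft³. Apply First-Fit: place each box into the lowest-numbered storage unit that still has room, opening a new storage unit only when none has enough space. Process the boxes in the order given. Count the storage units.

4

storage unit 1: place 17 ft³, 33 ft³ left
storage unit 1: place 20 ft³, 13 ft³ left
storage unit 2: place 16 ft³, 34 ft³ left
storage unit 2: place 17 ft³, 17 ft³ left
storage unit 3: place 21 ft³, 29 ft³ left
storage unit 3: place 21 ft³, 8 ft³ left
storage unit 4: place 18 ft³, 32 ft³ left
storage unit 2: place 17 ft³, 0 ft³ left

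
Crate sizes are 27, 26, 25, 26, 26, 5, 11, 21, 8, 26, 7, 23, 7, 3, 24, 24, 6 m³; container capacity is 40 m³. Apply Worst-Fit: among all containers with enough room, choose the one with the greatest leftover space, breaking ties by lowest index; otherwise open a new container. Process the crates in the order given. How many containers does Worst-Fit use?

container 1: place 27 m³, 13 m³ left
container 2: place 26 m³, 14 m³ left
container 3: place 25 m³, 15 m³ left
container 4: place 26 m³, 14 m³ left
container 5: place 26 m³, 14 m³ left
container 3: place 5 m³, 10 m³ left
container 2: place 11 m³, 3 m³ left
container 6: place 21 m³, 19 m³ left
container 6: place 8 m³, 11 m³ left
container 7: place 26 m³, 14 m³ left
container 4: place 7 m³, 7 m³ left
container 8: place 23 m³, 17 m³ left
container 8: place 7 m³, 10 m³ left
container 5: place 3 m³, 11 m³ left
container 9: place 24 m³, 16 m³ left
container 10: place 24 m³, 16 m³ left
container 9: place 6 m³, 10 m³ left
Final containers: [27] [26,11] [25,5] [26,7] [26,3] [21,8] [26] [23,7] [24,6] [24].

10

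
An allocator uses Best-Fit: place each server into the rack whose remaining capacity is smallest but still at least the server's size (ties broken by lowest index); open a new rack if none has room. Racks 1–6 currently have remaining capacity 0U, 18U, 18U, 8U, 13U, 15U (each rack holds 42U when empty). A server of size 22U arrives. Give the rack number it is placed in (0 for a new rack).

0

No rack has ≥ 22U free, so a new rack is opened.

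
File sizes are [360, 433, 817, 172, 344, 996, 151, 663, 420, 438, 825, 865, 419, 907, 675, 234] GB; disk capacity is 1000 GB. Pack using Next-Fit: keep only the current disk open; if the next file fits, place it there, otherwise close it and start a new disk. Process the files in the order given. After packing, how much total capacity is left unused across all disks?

2281

disk 1: place 360 GB, 640 GB left
disk 1: place 433 GB, 207 GB left
disk 2: place 817 GB, 183 GB left
disk 2: place 172 GB, 11 GB left
disk 3: place 344 GB, 656 GB left
disk 4: place 996 GB, 4 GB left
disk 5: place 151 GB, 849 GB left
disk 5: place 663 GB, 186 GB left
disk 6: place 420 GB, 580 GB left
disk 6: place 438 GB, 142 GB left
disk 7: place 825 GB, 175 GB left
disk 8: place 865 GB, 135 GB left
disk 9: place 419 GB, 581 GB left
disk 10: place 907 GB, 93 GB left
disk 11: place 675 GB, 325 GB left
disk 11: place 234 GB, 91 GB left
11 disks × 1000 GB = 11000 GB; used 8719 GB; unused 2281 GB.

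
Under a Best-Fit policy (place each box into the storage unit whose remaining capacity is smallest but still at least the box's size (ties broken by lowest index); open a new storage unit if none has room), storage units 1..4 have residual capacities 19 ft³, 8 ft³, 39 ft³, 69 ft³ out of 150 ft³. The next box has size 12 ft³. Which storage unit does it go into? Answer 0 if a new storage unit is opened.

1

Storage units with room: storage unit 1 (19 ft³), storage unit 3 (39 ft³), storage unit 4 (69 ft³).
Tightest fit is storage unit 1 with 19 ft³ free.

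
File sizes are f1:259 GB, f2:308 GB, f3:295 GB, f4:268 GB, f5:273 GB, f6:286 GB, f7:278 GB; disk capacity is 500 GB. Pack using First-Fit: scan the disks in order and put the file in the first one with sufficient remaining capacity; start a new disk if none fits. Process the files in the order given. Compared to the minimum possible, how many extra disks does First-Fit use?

0

First-Fit: [259] [308] [295] [268] [273] [286] [278] → 7 disks.
7 files exceed 250 GB (half the capacity), and no two of those can share a disk, so at least 7 disks are needed.
So 7 is already optimal.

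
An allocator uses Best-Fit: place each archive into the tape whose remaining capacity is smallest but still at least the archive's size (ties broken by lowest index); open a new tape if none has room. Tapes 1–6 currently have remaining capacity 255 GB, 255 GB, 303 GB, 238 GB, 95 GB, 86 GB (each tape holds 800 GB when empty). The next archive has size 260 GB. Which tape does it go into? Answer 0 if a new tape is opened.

Tapes with room: tape 3 (303 GB).
Tightest fit is tape 3 with 303 GB free.

3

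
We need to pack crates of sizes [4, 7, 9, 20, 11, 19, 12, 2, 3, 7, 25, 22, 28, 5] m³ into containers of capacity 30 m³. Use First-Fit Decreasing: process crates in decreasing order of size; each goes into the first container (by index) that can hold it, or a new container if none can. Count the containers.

Sorted descending: 28, 25, 22, 20, 19, 12, 11, 9, 7, 7, 5, 4, 3, 2.
container 1: place 28 m³, 2 m³ left
container 2: place 25 m³, 5 m³ left
container 3: place 22 m³, 8 m³ left
container 4: place 20 m³, 10 m³ left
container 5: place 19 m³, 11 m³ left
container 6: place 12 m³, 18 m³ left
container 5: place 11 m³, 0 m³ left
container 4: place 9 m³, 1 m³ left
container 3: place 7 m³, 1 m³ left
container 6: place 7 m³, 11 m³ left
container 2: place 5 m³, 0 m³ left
container 6: place 4 m³, 7 m³ left
container 6: place 3 m³, 4 m³ left
container 1: place 2 m³, 0 m³ left
Final containers: [28,2] [25,5] [22,7] [20,9] [19,11] [12,7,4,3].

6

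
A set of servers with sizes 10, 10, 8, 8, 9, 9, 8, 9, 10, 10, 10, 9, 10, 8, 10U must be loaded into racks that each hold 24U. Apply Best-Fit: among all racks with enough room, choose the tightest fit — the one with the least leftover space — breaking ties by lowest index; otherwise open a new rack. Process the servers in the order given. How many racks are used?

10U → rack 1 (remaining 14U)
10U → rack 1 (remaining 4U)
8U → rack 2 (remaining 16U)
8U → rack 2 (remaining 8U)
9U → rack 3 (remaining 15U)
9U → rack 3 (remaining 6U)
8U → rack 2 (remaining 0U)
9U → rack 4 (remaining 15U)
10U → rack 4 (remaining 5U)
10U → rack 5 (remaining 14U)
10U → rack 5 (remaining 4U)
9U → rack 6 (remaining 15U)
10U → rack 6 (remaining 5U)
8U → rack 7 (remaining 16U)
10U → rack 7 (remaining 6U)
Final racks: [10,10] [8,8,8] [9,9] [9,10] [10,10] [9,10] [8,10].

7 racks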